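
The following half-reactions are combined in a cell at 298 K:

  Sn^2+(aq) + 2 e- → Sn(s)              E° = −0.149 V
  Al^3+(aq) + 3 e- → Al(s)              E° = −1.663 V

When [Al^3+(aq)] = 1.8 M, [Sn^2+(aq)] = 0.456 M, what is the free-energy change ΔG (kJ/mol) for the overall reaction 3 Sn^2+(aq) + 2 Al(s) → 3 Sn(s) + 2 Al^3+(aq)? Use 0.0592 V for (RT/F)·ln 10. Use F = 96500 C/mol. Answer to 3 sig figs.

The standard cell potential is −0.149 − (−1.663) = +1.514 V, with n = 6 electrons in the balanced equation.
Here Q = [Al^3+(aq)]^2 / [Sn^2+(aq)]^3 = 34.2 (log Q = 1.534), giving E = +1.514 − (0.0592/6)·(1.534) = +1.4989 V.
ΔG = −nFE = −(6)(96500)(+1.4989) J/mol = −868 kJ/mol.

−868 kJ/mol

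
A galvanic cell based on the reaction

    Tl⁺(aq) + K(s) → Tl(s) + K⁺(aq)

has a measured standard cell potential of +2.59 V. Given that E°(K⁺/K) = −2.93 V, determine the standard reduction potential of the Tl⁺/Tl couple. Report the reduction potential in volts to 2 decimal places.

−0.34 V

In the reaction as written the Tl⁺/Tl couple is reduced (cathode) and K⁺/K is oxidized (anode), so E°cell = E°(Tl⁺/Tl) − E°(K⁺/K).
E°(Tl⁺/Tl) = E°cell + E°(anode) = +2.59 + (−2.93) = −0.34 V.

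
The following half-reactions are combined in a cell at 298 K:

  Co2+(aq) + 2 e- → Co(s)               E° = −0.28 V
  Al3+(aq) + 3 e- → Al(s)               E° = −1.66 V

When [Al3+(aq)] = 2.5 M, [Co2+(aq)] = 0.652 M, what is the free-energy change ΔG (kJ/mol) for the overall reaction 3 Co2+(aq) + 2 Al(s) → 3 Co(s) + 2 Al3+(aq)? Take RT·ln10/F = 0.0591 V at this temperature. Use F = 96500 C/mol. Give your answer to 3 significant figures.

With Co²⁺/Co reduced at the cathode, E°cell = −0.28 − (−1.66) = +1.38 V and n = 6.
Here Q = [Al3+(aq)]^2 / [Co2+(aq)]^3 = 22.5 (log Q = 1.353), giving E = +1.38 − (0.0591/6)·(1.353) = +1.3667 V.
ΔG = −nFE = −(6)(96500)(+1.3667) J/mol = −791 kJ/mol.

−791 kJ/mol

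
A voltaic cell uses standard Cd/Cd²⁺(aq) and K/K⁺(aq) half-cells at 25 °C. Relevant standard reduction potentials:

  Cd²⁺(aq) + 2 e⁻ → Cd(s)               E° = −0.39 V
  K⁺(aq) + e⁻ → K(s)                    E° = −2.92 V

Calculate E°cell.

The Cd²⁺/Cd couple has the higher E°, so Cd ion is reduced (cathode) and K is oxidized (anode).
E°cell = E°(cathode) − E°(anode) = −0.39 − (−2.92) = +2.53 V.

+2.53 V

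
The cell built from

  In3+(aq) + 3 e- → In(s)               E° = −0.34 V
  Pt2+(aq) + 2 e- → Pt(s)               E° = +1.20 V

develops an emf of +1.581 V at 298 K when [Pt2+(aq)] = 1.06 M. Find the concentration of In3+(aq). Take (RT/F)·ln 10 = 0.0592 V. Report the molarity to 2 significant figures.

0.0091 M

Pt²⁺/Pt is the cathode (higher E°); E°cell = +1.20 − (−0.34) = +1.54 V with n = 6.
Since E = E° − (0.0592/n)·log Q, log Q = n(E° − E)/0.0592 = −4.155.
Balancing electrons gives 3 Pt2+(aq) + 2 In(s) → 3 Pt(s) + 2 In3+(aq); thus Q = [In3+(aq)]^2 / [Pt2+(aq)]^3.
Solving for the unknown gives log [In3+(aq)] = −2.040, so [In3+(aq)] ≈ 0.0091 M.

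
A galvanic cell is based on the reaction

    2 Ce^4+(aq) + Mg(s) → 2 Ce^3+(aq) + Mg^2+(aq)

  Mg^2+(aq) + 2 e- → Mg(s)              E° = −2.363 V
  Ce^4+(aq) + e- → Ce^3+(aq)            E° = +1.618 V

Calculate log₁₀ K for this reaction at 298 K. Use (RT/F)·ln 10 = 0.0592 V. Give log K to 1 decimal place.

log K = 134.5

The Ce⁴⁺/Ce³⁺ couple is reduced (cathode); E°cell = +1.618 − (−2.363) = +3.981 V with n = 2.
At equilibrium E = 0, so log K = nE°cell / 0.0592 = (2)(+3.981) / 0.0592 = 134.5.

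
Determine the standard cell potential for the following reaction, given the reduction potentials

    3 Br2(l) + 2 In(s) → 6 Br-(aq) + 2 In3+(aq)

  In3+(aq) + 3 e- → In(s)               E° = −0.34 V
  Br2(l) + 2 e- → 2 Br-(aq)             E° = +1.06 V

Br2(l) gains electrons, so the Br₂/Br⁻ couple is the cathode; the In³⁺/In couple is the anode.
E°cell = E°(cathode) − E°(anode) = +1.06 − (−0.34) = +1.40 V.

+1.40 V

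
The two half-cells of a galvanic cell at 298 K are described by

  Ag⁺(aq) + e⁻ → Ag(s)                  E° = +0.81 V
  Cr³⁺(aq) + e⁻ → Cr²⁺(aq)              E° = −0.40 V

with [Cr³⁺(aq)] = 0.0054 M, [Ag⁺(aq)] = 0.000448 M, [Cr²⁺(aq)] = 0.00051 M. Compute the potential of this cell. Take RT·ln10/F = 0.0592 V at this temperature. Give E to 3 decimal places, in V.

+0.951 V

Ag⁺/Ag is reduced (cathode, E° = +0.81 V) and Cr³⁺/Cr²⁺ is oxidized (anode).
E°cell = E°cat − E°an = +0.81 − (−0.40) = +1.21 V; n = 1.
The balanced reaction is Ag⁺(aq) + Cr²⁺(aq) → Ag(s) + Cr³⁺(aq), so Q = [Cr³⁺(aq)] / ([Ag⁺(aq)]·[Cr²⁺(aq)]) = 2.36×10^4 and log Q = 4.374.
E = E° − (0.0592/n)·log Q = +1.21 − (0.0592/1)(4.374) = +0.951 V.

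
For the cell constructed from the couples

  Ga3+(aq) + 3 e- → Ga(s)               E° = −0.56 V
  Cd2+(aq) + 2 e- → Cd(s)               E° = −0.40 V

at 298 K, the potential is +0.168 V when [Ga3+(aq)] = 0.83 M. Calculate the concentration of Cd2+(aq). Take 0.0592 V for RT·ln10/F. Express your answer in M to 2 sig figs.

1.6 M

Cd²⁺/Cd is the cathode (higher E°); E°cell = −0.40 − (−0.56) = +0.16 V with n = 6.
Since E = E° − (0.0592/n)·log Q, log Q = n(E° − E)/0.0592 = −0.811.
Balancing electrons gives 3 Cd2+(aq) + 2 Ga(s) → 3 Cd(s) + 2 Ga3+(aq); thus Q = [Ga3+(aq)]^2 / [Cd2+(aq)]^3.
Substituting the known concentrations and solving, log [Cd2+(aq)] = 0.216 and [Cd2+(aq)] = 1.6 M.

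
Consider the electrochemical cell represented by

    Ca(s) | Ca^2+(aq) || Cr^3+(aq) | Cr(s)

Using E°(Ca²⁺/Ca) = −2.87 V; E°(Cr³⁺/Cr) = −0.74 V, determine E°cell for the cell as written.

By convention the left-hand electrode in cell notation is the anode (oxidation) and the right-hand electrode is the cathode (reduction).
E°cell = E°(right) − E°(left) = −0.74 − (−2.87) = +2.13 V.

+2.13 V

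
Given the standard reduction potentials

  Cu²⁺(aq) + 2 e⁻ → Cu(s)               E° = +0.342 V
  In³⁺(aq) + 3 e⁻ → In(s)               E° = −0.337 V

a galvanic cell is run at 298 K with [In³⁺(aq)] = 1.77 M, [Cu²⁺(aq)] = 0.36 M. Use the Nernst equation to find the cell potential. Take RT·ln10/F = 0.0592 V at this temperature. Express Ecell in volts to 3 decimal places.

Cu²⁺/Cu is reduced (cathode, E° = +0.342 V) and In³⁺/In is oxidized (anode).
E°cell = E°cat − E°an = +0.342 − (−0.337) = +0.679 V; n = 6.
For the overall reaction 3 Cu²⁺(aq) + 2 In(s) → 3 Cu(s) + 2 In³⁺(aq), Q = [In³⁺(aq)]^2 / [Cu²⁺(aq)]^3 = 67.1, giving log Q = 1.827.
By the Nernst equation, E = +0.679 − (0.0592/6)·(1.827) = +0.661 V.

+0.661 V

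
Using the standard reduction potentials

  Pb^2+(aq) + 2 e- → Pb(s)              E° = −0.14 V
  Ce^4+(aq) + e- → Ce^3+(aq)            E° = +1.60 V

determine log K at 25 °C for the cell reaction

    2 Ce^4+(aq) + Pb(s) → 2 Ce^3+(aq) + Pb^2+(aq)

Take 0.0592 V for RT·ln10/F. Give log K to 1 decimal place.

log K = 58.8

The Ce⁴⁺/Ce³⁺ couple is reduced (cathode); E°cell = +1.60 − (−0.14) = +1.74 V with n = 2.
At equilibrium E = 0, so log K = nE°cell / 0.0592 = (2)(+1.74) / 0.0592 = 58.8.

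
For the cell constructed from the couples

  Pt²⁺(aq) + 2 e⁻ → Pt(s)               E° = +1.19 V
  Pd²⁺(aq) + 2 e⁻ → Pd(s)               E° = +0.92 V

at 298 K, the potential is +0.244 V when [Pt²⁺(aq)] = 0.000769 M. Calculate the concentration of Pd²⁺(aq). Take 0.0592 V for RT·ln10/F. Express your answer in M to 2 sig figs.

The Pt²⁺/Pt couple has the larger reduction potential, so it is the cathode: E°cell = +1.19 − (+0.92) = +0.27 V and n = 2.
Rearranging E = E° − (0.0592/n)·log Q gives log Q = 2(+0.27 − (+0.244))/0.0592 = 0.878.
Balancing electrons gives Pt²⁺(aq) + Pd(s) → Pt(s) + Pd²⁺(aq); thus Q = [Pd²⁺(aq)] / [Pt²⁺(aq)].
Isolating [Pd²⁺(aq)] in Q = 10^{0.878} yields log [Pd²⁺(aq)] = −2.236, i.e. 0.0058 M.

0.0058 M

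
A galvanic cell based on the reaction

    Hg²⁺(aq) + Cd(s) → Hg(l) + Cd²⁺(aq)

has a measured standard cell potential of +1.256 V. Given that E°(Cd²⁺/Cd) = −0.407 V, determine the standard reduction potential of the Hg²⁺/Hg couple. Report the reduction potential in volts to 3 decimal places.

In the reaction as written the Hg²⁺/Hg couple is reduced (cathode) and Cd²⁺/Cd is oxidized (anode), so E°cell = E°(Hg²⁺/Hg) − E°(Cd²⁺/Cd).
E°(Hg²⁺/Hg) = E°cell + E°(anode) = +1.256 + (−0.407) = +0.849 V.

+0.849 V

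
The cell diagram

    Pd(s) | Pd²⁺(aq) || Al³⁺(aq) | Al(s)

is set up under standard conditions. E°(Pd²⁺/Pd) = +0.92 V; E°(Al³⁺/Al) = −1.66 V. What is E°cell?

−2.58 V

By convention the left-hand electrode in cell notation is the anode (oxidation) and the right-hand electrode is the cathode (reduction).
E°cell = E°(right) − E°(left) = −1.66 − (+0.92) = −2.58 V.
The negative sign shows that, as written, the cell would require an external voltage to drive the reaction.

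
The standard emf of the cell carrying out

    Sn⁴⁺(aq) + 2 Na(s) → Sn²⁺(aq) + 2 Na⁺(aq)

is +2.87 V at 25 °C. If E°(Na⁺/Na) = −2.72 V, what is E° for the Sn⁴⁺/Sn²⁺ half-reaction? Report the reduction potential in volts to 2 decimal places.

In the reaction as written the Sn⁴⁺/Sn²⁺ couple is reduced (cathode) and Na⁺/Na is oxidized (anode), so E°cell = E°(Sn⁴⁺/Sn²⁺) − E°(Na⁺/Na).
E°(Sn⁴⁺/Sn²⁺) = E°cell + E°(anode) = +2.87 + (−2.72) = +0.15 V.

+0.15 V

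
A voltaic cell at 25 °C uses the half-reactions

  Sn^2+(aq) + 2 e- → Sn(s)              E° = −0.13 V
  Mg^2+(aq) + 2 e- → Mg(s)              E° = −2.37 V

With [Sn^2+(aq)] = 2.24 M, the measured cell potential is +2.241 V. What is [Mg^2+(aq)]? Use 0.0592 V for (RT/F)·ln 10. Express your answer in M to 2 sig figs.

2.1 M

The Sn²⁺/Sn couple has the larger reduction potential, so it is the cathode: E°cell = −0.13 − (−2.37) = +2.24 V and n = 2.
From the Nernst equation, log Q = n(E° − E)/0.0592 = 2·(+2.24 − (+2.241))/0.0592 = −0.034.
The balanced reaction is Sn^2+(aq) + Mg(s) → Sn(s) + Mg^2+(aq), so Q = [Mg^2+(aq)] / [Sn^2+(aq)].
Substituting the known concentrations and solving, log [Mg^2+(aq)] = 0.316 and [Mg^2+(aq)] = 2.1 M.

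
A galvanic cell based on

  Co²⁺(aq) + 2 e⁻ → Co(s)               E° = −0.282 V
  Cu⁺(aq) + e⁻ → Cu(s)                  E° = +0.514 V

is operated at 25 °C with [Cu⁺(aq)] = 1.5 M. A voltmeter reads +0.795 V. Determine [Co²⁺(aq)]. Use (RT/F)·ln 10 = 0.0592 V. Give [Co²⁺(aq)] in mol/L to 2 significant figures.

2.4 M

The Cu⁺/Cu couple has the larger reduction potential, so it is the cathode: E°cell = +0.514 − (−0.282) = +0.796 V and n = 2.
Rearranging E = E° − (0.0592/n)·log Q gives log Q = 2(+0.796 − (+0.795))/0.0592 = 0.034.
The balanced reaction is 2 Cu⁺(aq) + Co(s) → 2 Cu(s) + Co²⁺(aq), so Q = [Co²⁺(aq)] / [Cu⁺(aq)]^2.
Solving for the unknown gives log [Co²⁺(aq)] = 0.386, so [Co²⁺(aq)] ≈ 2.4 M.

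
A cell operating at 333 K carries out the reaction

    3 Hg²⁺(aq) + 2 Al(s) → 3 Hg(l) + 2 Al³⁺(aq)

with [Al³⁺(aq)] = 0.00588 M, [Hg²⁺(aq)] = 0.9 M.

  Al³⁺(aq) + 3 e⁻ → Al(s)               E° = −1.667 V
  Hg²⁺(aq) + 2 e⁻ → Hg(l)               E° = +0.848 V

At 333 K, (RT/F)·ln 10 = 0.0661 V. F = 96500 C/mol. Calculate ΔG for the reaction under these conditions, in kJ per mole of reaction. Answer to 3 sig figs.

The standard cell potential is +0.848 − (−1.667) = +2.515 V, with n = 6 electrons in the balanced equation.
Q = [Al³⁺(aq)]^2 / [Hg²⁺(aq)]^3 = 4.74×10^−5, so log Q = −4.324 and E = +2.515 − (0.0661/6)(−4.324) = +2.5626 V.
Then ΔG = −nFE = −6 × 96500 × +2.5626 J/mol = −1480 kJ/mol.

−1480 kJ/mol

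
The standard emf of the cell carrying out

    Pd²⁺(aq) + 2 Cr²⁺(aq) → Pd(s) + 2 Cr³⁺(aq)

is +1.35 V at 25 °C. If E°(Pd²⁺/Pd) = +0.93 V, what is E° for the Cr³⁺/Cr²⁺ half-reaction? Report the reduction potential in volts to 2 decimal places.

In the reaction as written the Pd²⁺/Pd couple is reduced (cathode) and Cr³⁺/Cr²⁺ is oxidized (anode), so E°cell = E°(Pd²⁺/Pd) − E°(Cr³⁺/Cr²⁺).
E°(Cr³⁺/Cr²⁺) = E°(cathode) − E°cell = +0.93 − (+1.35) = −0.42 V.

−0.42 V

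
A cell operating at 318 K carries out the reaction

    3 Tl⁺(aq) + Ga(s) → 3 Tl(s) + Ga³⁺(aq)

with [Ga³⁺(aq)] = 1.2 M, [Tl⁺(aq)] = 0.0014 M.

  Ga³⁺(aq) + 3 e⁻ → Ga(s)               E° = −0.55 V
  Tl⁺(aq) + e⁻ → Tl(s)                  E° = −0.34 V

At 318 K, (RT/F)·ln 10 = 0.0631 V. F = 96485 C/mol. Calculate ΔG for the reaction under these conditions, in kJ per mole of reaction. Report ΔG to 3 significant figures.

−8.19 kJ/mol

With Tl⁺/Tl reduced at the cathode, E°cell = −0.34 − (−0.55) = +0.21 V and n = 3.
Here Q = [Ga³⁺(aq)] / [Tl⁺(aq)]^3 = 4.37×10^8 (log Q = 8.641), giving E = +0.21 − (0.0631/3)·(8.641) = +0.0283 V.
ΔG = −nFE = −(3)(96485)(+0.0283) J/mol = −8.19 kJ/mol.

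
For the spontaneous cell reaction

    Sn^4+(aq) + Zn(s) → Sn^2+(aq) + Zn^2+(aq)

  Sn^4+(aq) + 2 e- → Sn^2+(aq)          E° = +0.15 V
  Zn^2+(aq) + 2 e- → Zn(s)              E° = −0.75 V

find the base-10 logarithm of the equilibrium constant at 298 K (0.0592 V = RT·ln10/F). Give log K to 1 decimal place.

log K = 30.4

The Sn⁴⁺/Sn²⁺ couple is reduced (cathode); E°cell = +0.15 − (−0.75) = +0.90 V with n = 2.
At equilibrium E = 0, so log K = nE°cell / 0.0592 = (2)(+0.90) / 0.0592 = 30.4.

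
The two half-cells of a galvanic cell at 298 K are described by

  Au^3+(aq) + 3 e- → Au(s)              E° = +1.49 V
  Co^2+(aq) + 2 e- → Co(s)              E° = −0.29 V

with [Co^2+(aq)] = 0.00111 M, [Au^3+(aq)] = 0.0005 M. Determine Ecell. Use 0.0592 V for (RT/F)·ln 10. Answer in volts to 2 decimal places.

Since E°(Au³⁺/Au) > E°(Co²⁺/Co), Au³⁺/Au serves as the cathode.
E°cell = E°cat − E°an = +1.49 − (−0.29) = +1.78 V; n = 6.
Balancing gives 2 Au^3+(aq) + 3 Co(s) → 2 Au(s) + 3 Co^2+(aq); hence Q = [Co^2+(aq)]^3 / [Au^3+(aq)]^2 = 0.00547 (log Q = −2.262).
E = E° − (0.0592/n)·log Q = +1.78 − (0.0592/6)(−2.262) = +1.80 V.

+1.80 V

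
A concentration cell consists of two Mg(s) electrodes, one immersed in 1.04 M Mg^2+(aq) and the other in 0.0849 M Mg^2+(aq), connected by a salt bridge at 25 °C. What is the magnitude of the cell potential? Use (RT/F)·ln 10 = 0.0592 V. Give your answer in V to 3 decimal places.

For a concentration cell E°cell = 0, since both electrodes use the same couple.
The compartment with the higher Mg^2+(aq) concentration (1.04 M) acts as the cathode; ions are reduced there and produced at the dilute (0.0849 M) anode.
With n = 2, Ecell = −(0.0592/2)·log([dilute]/[conc]) = −(0.0592/2)·log(0.0849/1.04) = +0.032 V.

0.032 V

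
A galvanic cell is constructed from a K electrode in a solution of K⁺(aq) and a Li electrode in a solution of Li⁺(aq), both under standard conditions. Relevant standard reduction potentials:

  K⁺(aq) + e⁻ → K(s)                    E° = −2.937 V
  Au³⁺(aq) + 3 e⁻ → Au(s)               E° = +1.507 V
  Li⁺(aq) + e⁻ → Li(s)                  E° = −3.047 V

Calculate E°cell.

The K⁺/K couple has the higher E°, so K ion is reduced (cathode) and Li is oxidized (anode).
E°cell = E°(cathode) − E°(anode) = −2.937 − (−3.047) = +0.110 V.

+0.110 V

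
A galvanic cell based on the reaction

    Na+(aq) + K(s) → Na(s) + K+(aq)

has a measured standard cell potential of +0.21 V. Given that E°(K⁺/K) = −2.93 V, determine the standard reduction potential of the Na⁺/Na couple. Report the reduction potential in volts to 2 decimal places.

−2.72 V

In the reaction as written the Na⁺/Na couple is reduced (cathode) and K⁺/K is oxidized (anode), so E°cell = E°(Na⁺/Na) − E°(K⁺/K).
E°(Na⁺/Na) = E°cell + E°(anode) = +0.21 + (−2.93) = −2.72 V.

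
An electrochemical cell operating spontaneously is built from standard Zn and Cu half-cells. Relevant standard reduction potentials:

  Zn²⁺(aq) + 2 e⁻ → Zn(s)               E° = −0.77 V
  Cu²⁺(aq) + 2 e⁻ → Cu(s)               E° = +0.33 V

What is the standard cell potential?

The Cu²⁺/Cu couple has the higher E°, so Cu ion is reduced (cathode) and Zn is oxidized (anode).
E°cell = E°(cathode) − E°(anode) = +0.33 − (−0.77) = +1.10 V.

+1.10 V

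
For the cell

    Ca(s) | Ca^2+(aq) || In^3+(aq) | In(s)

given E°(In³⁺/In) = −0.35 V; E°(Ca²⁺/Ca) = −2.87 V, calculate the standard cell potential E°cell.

+2.52 V

By convention the left-hand electrode in cell notation is the anode (oxidation) and the right-hand electrode is the cathode (reduction).
E°cell = E°(right) − E°(left) = −0.35 − (−2.87) = +2.52 V.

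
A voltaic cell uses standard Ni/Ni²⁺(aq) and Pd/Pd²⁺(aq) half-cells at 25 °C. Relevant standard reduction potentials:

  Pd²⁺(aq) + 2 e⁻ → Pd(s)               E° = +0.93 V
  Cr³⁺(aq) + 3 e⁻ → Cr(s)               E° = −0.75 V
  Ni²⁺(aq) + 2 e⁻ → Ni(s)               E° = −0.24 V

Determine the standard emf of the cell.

Of the two couples in this cell, the one with the more positive reduction potential is reduced at the cathode: here that is Pd²⁺/Pd (+0.93 V); Ni²⁺/Ni (−0.24 V) is the anode.
E°cell = E°(cathode) − E°(anode) = +0.93 − (−0.24) = +1.17 V.

+1.17 V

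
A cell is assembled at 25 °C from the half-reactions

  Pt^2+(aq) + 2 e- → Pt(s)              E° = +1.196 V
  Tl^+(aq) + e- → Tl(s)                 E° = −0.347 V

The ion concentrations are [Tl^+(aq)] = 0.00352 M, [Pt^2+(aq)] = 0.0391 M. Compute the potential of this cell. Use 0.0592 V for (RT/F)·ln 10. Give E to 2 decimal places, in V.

Since E°(Pt²⁺/Pt) > E°(Tl⁺/Tl), Pt²⁺/Pt serves as the cathode.
E°cell = E°cat − E°an = +1.196 − (−0.347) = +1.543 V; n = 2.
Balancing gives Pt^2+(aq) + 2 Tl(s) → Pt(s) + 2 Tl^+(aq); hence Q = [Tl^+(aq)]^2 / [Pt^2+(aq)] = 0.000317 (log Q = −3.499).
Applying E = E° − (RT ln10/nF)·log Q gives +1.543 − (0.0592/2)(−3.499) = +1.65 V.

+1.65 V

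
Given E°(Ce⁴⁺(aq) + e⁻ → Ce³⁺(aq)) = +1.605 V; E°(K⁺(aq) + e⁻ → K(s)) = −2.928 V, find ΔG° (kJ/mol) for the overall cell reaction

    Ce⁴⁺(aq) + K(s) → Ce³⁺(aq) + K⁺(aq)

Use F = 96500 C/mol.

−437 kJ/mol

In the reaction as written Ce⁴⁺(aq) is reduced, so the Ce⁴⁺/Ce³⁺ couple is the cathode and K⁺/K is the anode.
E°cell = +1.605 − (−2.928) = +4.533 V; balancing electrons gives n = 1.
ΔG° = −nFE°cell = −(1)(96500)(+4.533) J/mol = −437 kJ/mol.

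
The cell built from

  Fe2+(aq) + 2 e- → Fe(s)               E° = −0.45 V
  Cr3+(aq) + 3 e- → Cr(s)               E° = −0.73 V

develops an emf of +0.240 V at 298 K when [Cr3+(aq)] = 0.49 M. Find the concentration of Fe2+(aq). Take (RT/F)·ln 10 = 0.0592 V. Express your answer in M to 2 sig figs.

0.028 M

Fe²⁺/Fe is the cathode (higher E°); E°cell = −0.45 − (−0.73) = +0.28 V with n = 6.
Since E = E° − (0.0592/n)·log Q, log Q = n(E° − E)/0.0592 = 4.054.
The balanced reaction is 3 Fe2+(aq) + 2 Cr(s) → 3 Fe(s) + 2 Cr3+(aq), so Q = [Cr3+(aq)]^2 / [Fe2+(aq)]^3.
Solving for the unknown gives log [Fe2+(aq)] = −1.558, so [Fe2+(aq)] ≈ 0.028 M.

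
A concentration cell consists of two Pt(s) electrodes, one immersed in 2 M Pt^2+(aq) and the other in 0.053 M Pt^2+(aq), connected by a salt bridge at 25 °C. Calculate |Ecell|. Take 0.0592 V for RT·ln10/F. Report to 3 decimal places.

For a concentration cell E°cell = 0, since both electrodes use the same couple.
The compartment with the higher Pt^2+(aq) concentration (2 M) acts as the cathode; ions are reduced there and produced at the dilute (0.053 M) anode.
With n = 2, Ecell = −(0.0592/2)·log([dilute]/[conc]) = −(0.0592/2)·log(0.053/2) = +0.047 V.

0.047 V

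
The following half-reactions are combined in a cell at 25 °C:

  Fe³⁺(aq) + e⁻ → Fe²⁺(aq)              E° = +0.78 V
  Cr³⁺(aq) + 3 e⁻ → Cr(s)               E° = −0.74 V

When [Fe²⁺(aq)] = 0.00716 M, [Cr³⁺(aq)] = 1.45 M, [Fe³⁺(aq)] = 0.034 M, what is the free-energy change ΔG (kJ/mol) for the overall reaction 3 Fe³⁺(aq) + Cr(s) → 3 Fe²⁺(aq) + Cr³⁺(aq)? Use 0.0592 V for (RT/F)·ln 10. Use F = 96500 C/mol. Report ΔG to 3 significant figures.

The standard cell potential is +0.78 − (−0.74) = +1.52 V, with n = 3 electrons in the balanced equation.
Here Q = ([Fe²⁺(aq)]^3·[Cr³⁺(aq)]) / [Fe³⁺(aq)]^3 = 0.0135 (log Q = −1.868), giving E = +1.52 − (0.0592/3)·(−1.868) = +1.5569 V.
Finally ΔG = −nFE = −(3)(96500 C/mol)(+1.5569 V) = −451 kJ/mol.

−451 kJ/mol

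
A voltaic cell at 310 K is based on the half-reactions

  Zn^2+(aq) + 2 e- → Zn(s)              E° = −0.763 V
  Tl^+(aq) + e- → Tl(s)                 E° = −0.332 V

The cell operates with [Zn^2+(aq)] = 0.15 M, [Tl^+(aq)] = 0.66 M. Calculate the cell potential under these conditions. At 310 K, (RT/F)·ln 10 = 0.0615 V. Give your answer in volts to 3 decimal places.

+0.445 V

Since E°(Tl⁺/Tl) > E°(Zn²⁺/Zn), Tl⁺/Tl serves as the cathode.
The standard potential is −0.332 − (−0.763) = +0.431 V and the balanced reaction transfers n = 2 electrons.
The balanced reaction is 2 Tl^+(aq) + Zn(s) → 2 Tl(s) + Zn^2+(aq), so Q = [Zn^2+(aq)] / [Tl^+(aq)]^2 = 0.344 and log Q = −0.463.
E = E° − (0.0615/n)·log Q = +0.431 − (0.0615/2)(−0.463) = +0.445 V.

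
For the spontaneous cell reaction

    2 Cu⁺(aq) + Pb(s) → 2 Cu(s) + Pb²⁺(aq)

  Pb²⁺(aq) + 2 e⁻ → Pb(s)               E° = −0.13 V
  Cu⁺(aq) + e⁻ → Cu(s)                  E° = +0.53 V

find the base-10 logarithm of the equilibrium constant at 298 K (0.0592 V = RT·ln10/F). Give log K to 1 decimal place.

The Cu⁺/Cu couple is reduced (cathode); E°cell = +0.53 − (−0.13) = +0.66 V with n = 2.
At equilibrium E = 0, so log K = nE°cell / 0.0592 = (2)(+0.66) / 0.0592 = 22.3.

log K = 22.3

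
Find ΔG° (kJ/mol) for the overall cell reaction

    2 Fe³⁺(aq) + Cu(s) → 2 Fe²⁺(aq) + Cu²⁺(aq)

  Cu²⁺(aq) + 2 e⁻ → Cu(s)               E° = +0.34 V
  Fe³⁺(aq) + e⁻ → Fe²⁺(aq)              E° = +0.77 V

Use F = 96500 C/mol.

−83.0 kJ/mol

In the reaction as written Fe³⁺(aq) is reduced, so the Fe³⁺/Fe²⁺ couple is the cathode and Cu²⁺/Cu is the anode.
E°cell = +0.77 − (+0.34) = +0.43 V; balancing electrons gives n = 2.
ΔG° = −nFE°cell = −(2)(96500)(+0.43) J/mol = −83.0 kJ/mol.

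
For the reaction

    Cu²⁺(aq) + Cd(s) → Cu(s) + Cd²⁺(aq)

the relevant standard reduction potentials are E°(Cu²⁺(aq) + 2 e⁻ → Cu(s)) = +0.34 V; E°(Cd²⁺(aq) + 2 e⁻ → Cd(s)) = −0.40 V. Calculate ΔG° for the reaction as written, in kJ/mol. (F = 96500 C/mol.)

−143 kJ/mol

In the reaction as written Cu²⁺(aq) is reduced, so the Cu²⁺/Cu couple is the cathode and Cd²⁺/Cd is the anode.
E°cell = +0.34 − (−0.40) = +0.74 V; balancing electrons gives n = 2.
ΔG° = −nFE°cell = −(2)(96500)(+0.74) J/mol = −143 kJ/mol.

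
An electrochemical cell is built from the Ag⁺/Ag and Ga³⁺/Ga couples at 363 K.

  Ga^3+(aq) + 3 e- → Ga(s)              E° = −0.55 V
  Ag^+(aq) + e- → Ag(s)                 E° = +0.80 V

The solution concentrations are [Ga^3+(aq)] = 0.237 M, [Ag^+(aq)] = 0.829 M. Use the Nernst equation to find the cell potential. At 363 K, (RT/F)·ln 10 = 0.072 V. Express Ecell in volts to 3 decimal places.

+1.359 V

Ag⁺/Ag is reduced (cathode, E° = +0.80 V) and Ga³⁺/Ga is oxidized (anode).
The standard potential is +0.80 − (−0.55) = +1.35 V and the balanced reaction transfers n = 3 electrons.
The balanced reaction is 3 Ag^+(aq) + Ga(s) → 3 Ag(s) + Ga^3+(aq), so Q = [Ga^3+(aq)] / [Ag^+(aq)]^3 = 0.416 and log Q = −0.381.
E = E° − (0.072/n)·log Q = +1.35 − (0.072/3)(−0.381) = +1.359 V.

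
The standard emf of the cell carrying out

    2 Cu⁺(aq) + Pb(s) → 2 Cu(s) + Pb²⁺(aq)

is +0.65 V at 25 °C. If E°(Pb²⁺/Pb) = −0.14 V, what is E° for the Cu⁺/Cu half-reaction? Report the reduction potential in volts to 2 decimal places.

In the reaction as written the Cu⁺/Cu couple is reduced (cathode) and Pb²⁺/Pb is oxidized (anode), so E°cell = E°(Cu⁺/Cu) − E°(Pb²⁺/Pb).
E°(Cu⁺/Cu) = E°cell + E°(anode) = +0.65 + (−0.14) = +0.51 V.

+0.51 V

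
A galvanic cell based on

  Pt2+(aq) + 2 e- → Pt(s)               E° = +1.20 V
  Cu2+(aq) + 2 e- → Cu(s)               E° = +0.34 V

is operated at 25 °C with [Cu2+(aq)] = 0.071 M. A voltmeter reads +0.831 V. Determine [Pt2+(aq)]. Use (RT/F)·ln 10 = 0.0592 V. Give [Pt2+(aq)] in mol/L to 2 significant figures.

The Pt²⁺/Pt couple has the larger reduction potential, so it is the cathode: E°cell = +1.20 − (+0.34) = +0.86 V and n = 2.
Since E = E° − (0.0592/n)·log Q, log Q = n(E° − E)/0.0592 = 0.980.
The balanced reaction is Pt2+(aq) + Cu(s) → Pt(s) + Cu2+(aq), so Q = [Cu2+(aq)] / [Pt2+(aq)].
Solving for the unknown gives log [Pt2+(aq)] = −2.129, so [Pt2+(aq)] ≈ 0.0074 M.

0.0074 M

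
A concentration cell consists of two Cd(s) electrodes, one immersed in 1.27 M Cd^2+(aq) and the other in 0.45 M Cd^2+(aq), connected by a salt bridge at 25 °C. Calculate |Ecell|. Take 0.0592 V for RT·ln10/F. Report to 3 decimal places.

0.013 V

For a concentration cell E°cell = 0, since both electrodes use the same couple.
The compartment with the higher Cd^2+(aq) concentration (1.27 M) acts as the cathode; ions are reduced there and produced at the dilute (0.45 M) anode.
With n = 2, Ecell = −(0.0592/2)·log([dilute]/[conc]) = −(0.0592/2)·log(0.45/1.27) = +0.013 V.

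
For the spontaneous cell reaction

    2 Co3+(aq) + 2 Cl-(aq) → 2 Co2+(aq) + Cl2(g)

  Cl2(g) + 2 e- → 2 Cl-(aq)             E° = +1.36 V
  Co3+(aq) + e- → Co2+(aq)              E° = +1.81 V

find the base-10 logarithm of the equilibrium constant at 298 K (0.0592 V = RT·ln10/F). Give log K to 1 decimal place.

log K = 15.2

The Co³⁺/Co²⁺ couple is reduced (cathode); E°cell = +1.81 − (+1.36) = +0.45 V with n = 2.
At equilibrium E = 0, so log K = nE°cell / 0.0592 = (2)(+0.45) / 0.0592 = 15.2.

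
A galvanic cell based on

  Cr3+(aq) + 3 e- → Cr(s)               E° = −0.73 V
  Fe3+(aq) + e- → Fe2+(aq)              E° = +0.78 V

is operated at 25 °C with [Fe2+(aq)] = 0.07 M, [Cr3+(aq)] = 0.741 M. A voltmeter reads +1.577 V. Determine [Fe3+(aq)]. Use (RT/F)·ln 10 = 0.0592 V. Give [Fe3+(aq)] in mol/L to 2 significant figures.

Fe³⁺/Fe²⁺ is the cathode (higher E°); E°cell = +0.78 − (−0.73) = +1.51 V with n = 3.
From the Nernst equation, log Q = n(E° − E)/0.0592 = 3·(+1.51 − (+1.577))/0.0592 = −3.395.
For 3 Fe3+(aq) + Cr(s) → 3 Fe2+(aq) + Cr3+(aq), the reaction quotient is Q = ([Fe2+(aq)]^3·[Cr3+(aq)]) / [Fe3+(aq)]^3.
Solving for the unknown gives log [Fe3+(aq)] = −0.067, so [Fe3+(aq)] ≈ 0.86 M.

0.86 M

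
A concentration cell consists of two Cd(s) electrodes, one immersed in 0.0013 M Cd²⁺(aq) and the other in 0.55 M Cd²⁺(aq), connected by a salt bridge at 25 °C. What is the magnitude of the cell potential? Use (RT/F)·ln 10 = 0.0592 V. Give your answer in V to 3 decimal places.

For a concentration cell E°cell = 0, since both electrodes use the same couple.
The compartment with the higher Cd²⁺(aq) concentration (0.55 M) acts as the cathode; ions are reduced there and produced at the dilute (0.0013 M) anode.
With n = 2, Ecell = −(0.0592/2)·log([dilute]/[conc]) = −(0.0592/2)·log(0.0013/0.55) = +0.078 V.

0.078 V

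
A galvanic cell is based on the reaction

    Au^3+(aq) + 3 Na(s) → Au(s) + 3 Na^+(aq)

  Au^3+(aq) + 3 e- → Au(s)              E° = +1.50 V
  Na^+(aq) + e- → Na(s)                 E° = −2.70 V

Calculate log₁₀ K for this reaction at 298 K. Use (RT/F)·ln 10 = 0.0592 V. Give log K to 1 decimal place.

The Au³⁺/Au couple is reduced (cathode); E°cell = +1.50 − (−2.70) = +4.20 V with n = 3.
At equilibrium E = 0, so log K = nE°cell / 0.0592 = (3)(+4.20) / 0.0592 = 212.8.

log K = 212.8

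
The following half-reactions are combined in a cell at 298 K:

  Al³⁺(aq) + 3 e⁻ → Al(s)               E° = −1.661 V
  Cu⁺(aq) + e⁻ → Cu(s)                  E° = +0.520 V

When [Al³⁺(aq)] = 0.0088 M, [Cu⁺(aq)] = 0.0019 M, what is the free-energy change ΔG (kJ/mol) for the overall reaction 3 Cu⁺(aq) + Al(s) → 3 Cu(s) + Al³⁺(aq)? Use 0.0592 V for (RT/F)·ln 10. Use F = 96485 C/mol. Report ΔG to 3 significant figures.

−596 kJ/mol

With Cu⁺/Cu reduced at the cathode, E°cell = +0.520 − (−1.661) = +2.181 V and n = 3.
Here Q = [Al³⁺(aq)] / [Cu⁺(aq)]^3 = 1.28×10^6 (log Q = 6.108), giving E = +2.181 − (0.0592/3)·(6.108) = +2.0605 V.
Then ΔG = −nFE = −3 × 96485 × +2.0605 J/mol = −596 kJ/mol.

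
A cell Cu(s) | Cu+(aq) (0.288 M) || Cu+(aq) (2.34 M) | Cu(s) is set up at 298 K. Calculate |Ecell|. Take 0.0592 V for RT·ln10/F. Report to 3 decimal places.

For a concentration cell E°cell = 0, since both electrodes use the same couple.
The compartment with the higher Cu+(aq) concentration (2.34 M) acts as the cathode; ions are reduced there and produced at the dilute (0.288 M) anode.
With n = 1, Ecell = −(0.0592/1)·log([dilute]/[conc]) = −(0.0592/1)·log(0.288/2.34) = +0.054 V.

0.054 V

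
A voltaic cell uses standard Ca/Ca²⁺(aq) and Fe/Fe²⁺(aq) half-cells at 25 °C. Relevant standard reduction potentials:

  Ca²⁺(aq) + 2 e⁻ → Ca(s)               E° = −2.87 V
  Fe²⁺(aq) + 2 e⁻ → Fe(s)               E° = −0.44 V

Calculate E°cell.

+2.43 V

Of the two couples in this cell, the one with the more positive reduction potential is reduced at the cathode: here that is Fe²⁺/Fe (−0.44 V); Ca²⁺/Ca (−2.87 V) is the anode.
E°cell = E°(cathode) − E°(anode) = −0.44 − (−2.87) = +2.43 V.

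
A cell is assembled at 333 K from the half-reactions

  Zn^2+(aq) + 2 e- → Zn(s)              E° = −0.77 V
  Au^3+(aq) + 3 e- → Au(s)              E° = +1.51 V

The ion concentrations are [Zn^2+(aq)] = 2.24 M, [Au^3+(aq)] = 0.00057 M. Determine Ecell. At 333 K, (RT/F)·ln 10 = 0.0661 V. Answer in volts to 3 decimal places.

+2.197 V

The Au³⁺/Au couple has the more positive E°, so it is the cathode; Zn²⁺/Zn is the anode.
E°cell = +1.51 − (−0.77) = +2.28 V, with n = 6 electrons transferred.
For the overall reaction 2 Au^3+(aq) + 3 Zn(s) → 2 Au(s) + 3 Zn^2+(aq), Q = [Zn^2+(aq)]^3 / [Au^3+(aq)]^2 = 3.46×10^7, giving log Q = 7.539.
Applying E = E° − (RT ln10/nF)·log Q gives +2.28 − (0.0661/6)(7.539) = +2.197 V.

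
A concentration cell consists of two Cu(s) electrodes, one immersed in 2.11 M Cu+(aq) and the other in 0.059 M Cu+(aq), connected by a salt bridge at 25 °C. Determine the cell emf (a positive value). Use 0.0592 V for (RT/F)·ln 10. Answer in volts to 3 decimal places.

0.092 V

For a concentration cell E°cell = 0, since both electrodes use the same couple.
The compartment with the higher Cu+(aq) concentration (2.11 M) acts as the cathode; ions are reduced there and produced at the dilute (0.059 M) anode.
With n = 1, Ecell = −(0.0592/1)·log([dilute]/[conc]) = −(0.0592/1)·log(0.059/2.11) = +0.092 V.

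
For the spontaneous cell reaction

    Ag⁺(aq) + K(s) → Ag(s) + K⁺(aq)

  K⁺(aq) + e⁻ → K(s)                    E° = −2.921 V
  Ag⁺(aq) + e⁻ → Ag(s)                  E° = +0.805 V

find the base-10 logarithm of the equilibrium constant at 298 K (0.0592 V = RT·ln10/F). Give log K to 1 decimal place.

log K = 62.9

The Ag⁺/Ag couple is reduced (cathode); E°cell = +0.805 − (−2.921) = +3.726 V with n = 1.
At equilibrium E = 0, so log K = nE°cell / 0.0592 = (1)(+3.726) / 0.0592 = 62.9.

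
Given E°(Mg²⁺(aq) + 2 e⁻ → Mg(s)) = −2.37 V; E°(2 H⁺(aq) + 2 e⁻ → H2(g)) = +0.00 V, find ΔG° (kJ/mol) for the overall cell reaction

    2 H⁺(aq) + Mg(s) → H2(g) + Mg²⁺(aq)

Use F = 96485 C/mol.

−457 kJ/mol

In the reaction as written H⁺(aq) is reduced, so the 2H⁺/H₂ couple is the cathode and Mg²⁺/Mg is the anode.
E°cell = +0.00 − (−2.37) = +2.37 V; balancing electrons gives n = 2.
ΔG° = −nFE°cell = −(2)(96485)(+2.37) J/mol = −457 kJ/mol.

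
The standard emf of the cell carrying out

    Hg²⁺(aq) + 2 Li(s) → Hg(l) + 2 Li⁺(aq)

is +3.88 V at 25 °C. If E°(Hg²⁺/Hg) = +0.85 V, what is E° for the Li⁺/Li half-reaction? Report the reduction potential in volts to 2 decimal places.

In the reaction as written the Hg²⁺/Hg couple is reduced (cathode) and Li⁺/Li is oxidized (anode), so E°cell = E°(Hg²⁺/Hg) − E°(Li⁺/Li).
E°(Li⁺/Li) = E°(cathode) − E°cell = +0.85 − (+3.88) = −3.03 V.

−3.03 V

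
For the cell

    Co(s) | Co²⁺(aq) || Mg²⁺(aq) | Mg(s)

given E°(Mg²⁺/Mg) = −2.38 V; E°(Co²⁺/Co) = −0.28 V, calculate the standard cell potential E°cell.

−2.10 V

By convention the left-hand electrode in cell notation is the anode (oxidation) and the right-hand electrode is the cathode (reduction).
E°cell = E°(right) − E°(left) = −2.38 − (−0.28) = −2.10 V.
The negative sign shows that, as written, the cell would require an external voltage to drive the reaction.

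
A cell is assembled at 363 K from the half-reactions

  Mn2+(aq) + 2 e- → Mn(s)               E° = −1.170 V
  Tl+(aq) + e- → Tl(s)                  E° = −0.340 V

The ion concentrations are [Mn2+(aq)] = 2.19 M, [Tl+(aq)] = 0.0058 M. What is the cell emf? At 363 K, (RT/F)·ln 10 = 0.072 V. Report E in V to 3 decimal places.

+0.657 V

Since E°(Tl⁺/Tl) > E°(Mn²⁺/Mn), Tl⁺/Tl serves as the cathode.
E°cell = E°cat − E°an = −0.340 − (−1.170) = +0.830 V; n = 2.
Balancing gives 2 Tl+(aq) + Mn(s) → 2 Tl(s) + Mn2+(aq); hence Q = [Mn2+(aq)] / [Tl+(aq)]^2 = 6.51×10^4 (log Q = 4.814).
By the Nernst equation, E = +0.830 − (0.072/2)·(4.814) = +0.657 V.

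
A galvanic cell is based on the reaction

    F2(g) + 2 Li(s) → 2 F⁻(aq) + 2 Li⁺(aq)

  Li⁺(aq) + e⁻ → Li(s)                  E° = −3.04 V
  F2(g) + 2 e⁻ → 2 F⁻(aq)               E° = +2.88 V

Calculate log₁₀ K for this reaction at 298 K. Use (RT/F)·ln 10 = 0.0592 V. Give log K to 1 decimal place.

The F₂/F⁻ couple is reduced (cathode); E°cell = +2.88 − (−3.04) = +5.92 V with n = 2.
At equilibrium E = 0, so log K = nE°cell / 0.0592 = (2)(+5.92) / 0.0592 = 200.0.

log K = 200.0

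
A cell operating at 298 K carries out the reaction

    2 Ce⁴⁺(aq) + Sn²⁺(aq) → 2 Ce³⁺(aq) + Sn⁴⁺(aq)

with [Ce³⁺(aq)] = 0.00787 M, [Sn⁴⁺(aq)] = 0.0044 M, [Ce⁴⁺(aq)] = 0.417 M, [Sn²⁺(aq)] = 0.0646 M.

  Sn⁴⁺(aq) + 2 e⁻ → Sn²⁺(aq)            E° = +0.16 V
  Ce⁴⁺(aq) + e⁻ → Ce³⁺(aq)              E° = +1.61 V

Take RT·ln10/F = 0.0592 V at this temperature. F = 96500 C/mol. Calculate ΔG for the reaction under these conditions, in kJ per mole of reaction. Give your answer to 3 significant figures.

−306 kJ/mol

With Ce⁴⁺/Ce³⁺ reduced at the cathode, E°cell = +1.61 − (+0.16) = +1.45 V and n = 2.
Here Q = ([Ce³⁺(aq)]^2·[Sn⁴⁺(aq)]) / ([Ce⁴⁺(aq)]^2·[Sn²⁺(aq)]) = 2.43×10^−5 (log Q = −4.615), giving E = +1.45 − (0.0592/2)·(−4.615) = +1.5866 V.
Finally ΔG = −nFE = −(2)(96500 C/mol)(+1.5866 V) = −306 kJ/mol.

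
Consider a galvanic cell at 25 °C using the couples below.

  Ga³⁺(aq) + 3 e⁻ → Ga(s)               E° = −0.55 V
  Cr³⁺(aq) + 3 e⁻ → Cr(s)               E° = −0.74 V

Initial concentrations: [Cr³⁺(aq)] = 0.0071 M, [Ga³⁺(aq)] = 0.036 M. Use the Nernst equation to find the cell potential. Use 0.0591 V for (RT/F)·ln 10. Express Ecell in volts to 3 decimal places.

The Ga³⁺/Ga couple has the more positive E°, so it is the cathode; Cr³⁺/Cr is the anode.
The standard potential is −0.55 − (−0.74) = +0.19 V and the balanced reaction transfers n = 3 electrons.
Balancing gives Ga³⁺(aq) + Cr(s) → Ga(s) + Cr³⁺(aq); hence Q = [Cr³⁺(aq)] / [Ga³⁺(aq)] = 0.197 (log Q = −0.705).
Applying E = E° − (RT ln10/nF)·log Q gives +0.19 − (0.0591/3)(−0.705) = +0.204 V.

+0.204 V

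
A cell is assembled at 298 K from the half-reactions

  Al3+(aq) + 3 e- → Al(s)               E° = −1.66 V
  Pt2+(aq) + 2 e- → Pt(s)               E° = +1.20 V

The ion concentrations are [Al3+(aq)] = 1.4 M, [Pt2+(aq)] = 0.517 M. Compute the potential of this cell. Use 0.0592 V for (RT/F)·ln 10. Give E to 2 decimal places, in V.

Since E°(Pt²⁺/Pt) > E°(Al³⁺/Al), Pt²⁺/Pt serves as the cathode.
The standard potential is +1.20 − (−1.66) = +2.86 V and the balanced reaction transfers n = 6 electrons.
For the overall reaction 3 Pt2+(aq) + 2 Al(s) → 3 Pt(s) + 2 Al3+(aq), Q = [Al3+(aq)]^2 / [Pt2+(aq)]^3 = 14.2, giving log Q = 1.152.
By the Nernst equation, E = +2.86 − (0.0592/6)·(1.152) = +2.85 V.

+2.85 V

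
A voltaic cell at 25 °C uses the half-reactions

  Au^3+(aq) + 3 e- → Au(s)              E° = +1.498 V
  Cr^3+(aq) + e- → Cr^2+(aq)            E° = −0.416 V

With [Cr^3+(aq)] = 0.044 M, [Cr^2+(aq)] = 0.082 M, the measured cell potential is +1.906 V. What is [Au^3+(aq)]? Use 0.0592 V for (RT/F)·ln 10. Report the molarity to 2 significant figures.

0.061 M

The Au³⁺/Au couple has the larger reduction potential, so it is the cathode: E°cell = +1.498 − (−0.416) = +1.914 V and n = 3.
Since E = E° − (0.0592/n)·log Q, log Q = n(E° − E)/0.0592 = 0.405.
Balancing electrons gives Au^3+(aq) + 3 Cr^2+(aq) → Au(s) + 3 Cr^3+(aq); thus Q = [Cr^3+(aq)]^3 / ([Au^3+(aq)]·[Cr^2+(aq)]^3).
Isolating [Au^3+(aq)] in Q = 10^{0.405} yields log [Au^3+(aq)] = −1.216, i.e. 0.061 M.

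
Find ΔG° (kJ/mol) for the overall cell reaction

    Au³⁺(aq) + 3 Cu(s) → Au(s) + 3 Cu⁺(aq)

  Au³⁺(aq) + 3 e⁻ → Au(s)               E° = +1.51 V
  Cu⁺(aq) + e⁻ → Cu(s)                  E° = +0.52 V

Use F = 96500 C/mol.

−287 kJ/mol

In the reaction as written Au³⁺(aq) is reduced, so the Au³⁺/Au couple is the cathode and Cu⁺/Cu is the anode.
E°cell = +1.51 − (+0.52) = +0.99 V; balancing electrons gives n = 3.
ΔG° = −nFE°cell = −(3)(96500)(+0.99) J/mol = −287 kJ/mol.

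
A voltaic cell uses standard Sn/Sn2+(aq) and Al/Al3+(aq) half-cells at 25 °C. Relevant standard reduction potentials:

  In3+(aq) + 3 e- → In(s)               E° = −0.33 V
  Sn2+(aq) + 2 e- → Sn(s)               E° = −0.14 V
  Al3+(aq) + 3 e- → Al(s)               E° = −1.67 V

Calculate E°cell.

Of the two couples in this cell, the one with the more positive reduction potential is reduced at the cathode: here that is Sn²⁺/Sn (−0.14 V); Al³⁺/Al (−1.67 V) is the anode.
E°cell = E°(cathode) − E°(anode) = −0.14 − (−1.67) = +1.53 V.

+1.53 V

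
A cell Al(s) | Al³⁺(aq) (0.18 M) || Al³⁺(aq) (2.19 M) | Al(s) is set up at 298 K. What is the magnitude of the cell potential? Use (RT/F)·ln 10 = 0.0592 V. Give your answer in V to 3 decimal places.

0.021 V

For a concentration cell E°cell = 0, since both electrodes use the same couple.
The compartment with the higher Al³⁺(aq) concentration (2.19 M) acts as the cathode; ions are reduced there and produced at the dilute (0.18 M) anode.
With n = 3, Ecell = −(0.0592/3)·log([dilute]/[conc]) = −(0.0592/3)·log(0.18/2.19) = +0.021 V.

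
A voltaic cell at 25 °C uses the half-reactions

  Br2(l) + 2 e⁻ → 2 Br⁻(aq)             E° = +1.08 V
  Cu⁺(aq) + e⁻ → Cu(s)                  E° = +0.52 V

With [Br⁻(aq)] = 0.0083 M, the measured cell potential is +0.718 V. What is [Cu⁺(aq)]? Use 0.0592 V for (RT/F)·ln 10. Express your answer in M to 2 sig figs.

With Br₂/Br⁻ at the cathode and Cu⁺/Cu at the anode, E°cell = +1.08 − (+0.52) = +0.56 V (n = 2).
Since E = E° − (0.0592/n)·log Q, log Q = n(E° − E)/0.0592 = −5.338.
Balancing electrons gives Br2(l) + 2 Cu(s) → 2 Br⁻(aq) + 2 Cu⁺(aq); thus Q = [Br⁻(aq)]^2·[Cu⁺(aq)]^2.
Substituting the known concentrations and solving, log [Cu⁺(aq)] = −0.588 and [Cu⁺(aq)] = 0.26 M.

0.26 M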